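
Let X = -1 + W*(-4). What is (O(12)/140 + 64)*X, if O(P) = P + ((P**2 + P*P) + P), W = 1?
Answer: -2318/7 ≈ -331.14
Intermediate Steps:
O(P) = 2*P + 2*P**2 (O(P) = P + ((P**2 + P**2) + P) = P + (2*P**2 + P) = P + (P + 2*P**2) = 2*P + 2*P**2)
X = -5 (X = -1 + 1*(-4) = -1 - 4 = -5)
(O(12)/140 + 64)*X = ((2*12*(1 + 12))/140 + 64)*(-5) = ((2*12*13)*(1/140) + 64)*(-5) = (312*(1/140) + 64)*(-5) = (78/35 + 64)*(-5) = (2318/35)*(-5) = -2318/7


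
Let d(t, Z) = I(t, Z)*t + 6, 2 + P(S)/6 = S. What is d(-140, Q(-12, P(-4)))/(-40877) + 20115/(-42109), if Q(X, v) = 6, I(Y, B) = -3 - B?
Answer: -875550849/1721289593 ≈ -0.50866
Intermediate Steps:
P(S) = -12 + 6*S
d(t, Z) = 6 + t*(-3 - Z) (d(t, Z) = (-3 - Z)*t + 6 = t*(-3 - Z) + 6 = 6 + t*(-3 - Z))
d(-140, Q(-12, P(-4)))/(-40877) + 20115/(-42109) = (6 - 1*(-140)*(3 + 6))/(-40877) + 20115/(-42109) = (6 - 1*(-140)*9)*(-1/40877) + 20115*(-1/42109) = (6 + 1260)*(-1/40877) - 20115/42109 = 1266*(-1/40877) - 20115/42109 = -1266/40877 - 20115/42109 = -875550849/1721289593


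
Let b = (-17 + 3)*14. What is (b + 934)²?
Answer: 544644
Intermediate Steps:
b = -196 (b = -14*14 = -196)
(b + 934)² = (-196 + 934)² = 738² = 544644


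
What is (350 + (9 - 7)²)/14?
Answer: 177/7 ≈ 25.286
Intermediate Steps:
(350 + (9 - 7)²)/14 = (350 + 2²)*(1/14) = (350 + 4)*(1/14) = 354*(1/14) = 177/7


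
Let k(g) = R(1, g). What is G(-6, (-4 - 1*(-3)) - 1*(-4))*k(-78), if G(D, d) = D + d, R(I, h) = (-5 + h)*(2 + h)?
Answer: -18924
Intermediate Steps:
k(g) = -10 + g**2 - 3*g
G(-6, (-4 - 1*(-3)) - 1*(-4))*k(-78) = (-6 + ((-4 - 1*(-3)) - 1*(-4)))*(-10 + (-78)**2 - 3*(-78)) = (-6 + ((-4 + 3) + 4))*(-10 + 6084 + 234) = (-6 + (-1 + 4))*6308 = (-6 + 3)*6308 = -3*6308 = -18924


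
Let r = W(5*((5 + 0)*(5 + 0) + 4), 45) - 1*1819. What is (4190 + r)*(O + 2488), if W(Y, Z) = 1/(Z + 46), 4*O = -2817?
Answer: 769730935/182 ≈ 4.2293e+6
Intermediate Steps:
O = -2817/4 (O = (¼)*(-2817) = -2817/4 ≈ -704.25)
W(Y, Z) = 1/(46 + Z)
r = -165528/91 (r = 1/(46 + 45) - 1*1819 = 1/91 - 1819 = -165528/91 ≈ -1819.0)
(4190 + r)*(O + 2488) = (4190 - 165528/91)*(-2817/4 + 2488) = (215762/91)*(7135/4) = 769730935/182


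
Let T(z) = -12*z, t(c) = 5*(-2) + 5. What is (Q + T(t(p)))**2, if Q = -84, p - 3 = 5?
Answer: 576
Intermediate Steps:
p = 8 (p = 3 + 5 = 8)
t(c) = -5 (t(c) = -10 + 5 = -5)
(Q + T(t(p)))**2 = (-84 - 12*(-5))**2 = (-84 + 60)**2 = (-24)**2 = 576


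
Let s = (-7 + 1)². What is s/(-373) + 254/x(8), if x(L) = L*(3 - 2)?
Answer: 47227/1492 ≈ 31.653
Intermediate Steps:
x(L) = L (x(L) = L*1 = L)
s = 36 (s = (-6)² = 36)
s/(-373) + 254/x(8) = 36/(-373) + 254/8 = 36*(-1/373) + 254*(⅛) = -36/373 + 127/4 = 47227/1492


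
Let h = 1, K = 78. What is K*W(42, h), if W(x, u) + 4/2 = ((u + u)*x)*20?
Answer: 130884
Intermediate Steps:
W(x, u) = -2 + 40*u*x (W(x, u) = -2 + ((u + u)*x)*20 = -2 + ((2*u)*x)*20 = -2 + (2*u*x)*20 = -2 + 40*u*x)
K*W(42, h) = 78*(-2 + 40*1*42) = 78*(-2 + 1680) = 78*1678 = 130884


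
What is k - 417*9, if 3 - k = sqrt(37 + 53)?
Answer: -3750 - 3*sqrt(10) ≈ -3759.5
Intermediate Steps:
k = 3 - 3*sqrt(10) (k = 3 - sqrt(37 + 53) = 3 - sqrt(90) = 3 - 3*sqrt(10) ≈ -6.4868)
k - 417*9 = (3 - 3*sqrt(10)) - 417*9 = (3 - 3*sqrt(10)) - 139*27 = (3 - 3*sqrt(10)) - 3753 = -3750 - 3*sqrt(10)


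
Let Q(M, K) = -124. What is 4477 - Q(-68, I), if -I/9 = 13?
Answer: 4601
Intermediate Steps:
I = -117 (I = -9*13 = -117)
4477 - Q(-68, I) = 4477 - 1*(-124) = 4477 + 124 = 4601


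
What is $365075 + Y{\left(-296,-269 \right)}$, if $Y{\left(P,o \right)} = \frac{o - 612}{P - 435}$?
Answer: $\frac{266870706}{731} \approx 3.6508 \cdot 10^{5}$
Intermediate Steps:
$Y{\left(P,o \right)} = \frac{-612 + o}{-435 + P}$
$365075 + Y{\left(-296,-269 \right)} = 365075 + \frac{-612 - 269}{-435 - 296} = 365075 + \frac{1}{-731} \left(-881\right) = 365075 - - \frac{881}{731} = 365075 + \frac{881}{731} = \frac{266870706}{731}$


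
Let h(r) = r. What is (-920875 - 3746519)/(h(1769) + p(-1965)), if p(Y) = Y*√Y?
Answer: -4128309993/3795218243 - 4585714605*I*√1965/3795218243 ≈ -1.0878 - 53.561*I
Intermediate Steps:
p(Y) = Y^(3/2)
(-920875 - 3746519)/(h(1769) + p(-1965)) = (-920875 - 3746519)/(1769 + (-1965)^(3/2)) = -4667394/(1769 - 1965*I*√1965)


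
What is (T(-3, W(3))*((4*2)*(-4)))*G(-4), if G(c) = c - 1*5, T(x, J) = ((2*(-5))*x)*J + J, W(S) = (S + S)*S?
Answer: 160704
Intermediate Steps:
W(S) = 2*S² (W(S) = (2*S)*S = 2*S²)
T(x, J) = J - 10*J*x (T(x, J) = (-10*x)*J + J = -10*J*x + J = J - 10*J*x)
G(c) = -5 + c (G(c) = c - 5 = -5 + c)
(T(-3, W(3))*((4*2)*(-4)))*G(-4) = (((2*3²)*(1 - 10*(-3)))*((4*2)*(-4)))*(-5 - 4) = (((2*9)*(1 + 30))*(8*(-4)))*(-9) = ((18*31)*(-32))*(-9) = (558*(-32))*(-9) = -17856*(-9) = 160704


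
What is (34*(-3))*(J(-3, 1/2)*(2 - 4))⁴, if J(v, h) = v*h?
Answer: -8262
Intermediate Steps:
J(v, h) = h*v
(34*(-3))*(J(-3, 1/2)*(2 - 4))⁴ = (34*(-3))*((-3/2)*(2 - 4))⁴ = -102*(((½)*(-3))*(-2))⁴ = -102*(-3/2*(-2))⁴ = -102*3⁴ = -102*81 = -8262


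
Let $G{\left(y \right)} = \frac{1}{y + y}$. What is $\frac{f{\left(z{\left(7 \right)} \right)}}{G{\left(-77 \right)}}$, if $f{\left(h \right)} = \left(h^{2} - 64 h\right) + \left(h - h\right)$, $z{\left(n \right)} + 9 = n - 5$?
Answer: $-76538$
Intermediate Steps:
$z{\left(n \right)} = -14 + n$ ($z{\left(n \right)} = -9 + \left(n - 5\right) = -9 + \left(-5 + n\right) = -14 + n$)
$G{\left(y \right)} = \frac{1}{2 y}$
$f{\left(h \right)} = h^{2} - 64 h$ ($f{\left(h \right)} = \left(h^{2} - 64 h\right) + 0 = h^{2} - 64 h$)
$\frac{f{\left(z{\left(7 \right)} \right)}}{G{\left(-77 \right)}} = \frac{\left(-14 + 7\right) \left(-64 + \left(-14 + 7\right)\right)}{\frac{1}{2} \frac{1}{-77}} = \frac{\left(-7\right) \left(-64 - 7\right)}{\frac{1}{2} \left(- \frac{1}{77}\right)} = \frac{\left(-7\right) \left(-71\right)}{- \frac{1}{154}} = 497 \left(-154\right) = -76538$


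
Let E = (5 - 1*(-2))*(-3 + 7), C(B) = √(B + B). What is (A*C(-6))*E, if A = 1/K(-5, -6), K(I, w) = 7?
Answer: 8*I*√3 ≈ 13.856*I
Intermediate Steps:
C(B) = √2*√B (C(B) = √(2*B) = √2*√B)
A = ⅐ (A = 1/7 = ⅐ ≈ 0.14286)
E = 28 (E = (5 + 2)*4 = 7*4 = 28)
(A*C(-6))*E = ((√2*√(-6))/7)*28 = ((√2*(I*√6))/7)*28 = ((2*I*√3)/7)*28 = (2*I*√3/7)*28 = 8*I*√3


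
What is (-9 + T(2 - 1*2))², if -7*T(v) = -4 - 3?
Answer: 64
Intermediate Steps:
T(v) = 1 (T(v) = -(-4 - 3)/7 = -⅐*(-7) = 1)
(-9 + T(2 - 1*2))² = (-9 + 1)² = (-8)² = 64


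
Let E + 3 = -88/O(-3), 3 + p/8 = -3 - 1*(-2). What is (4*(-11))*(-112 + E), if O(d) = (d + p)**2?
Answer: 6202372/1225 ≈ 5063.2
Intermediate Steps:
p = -32 (p = -24 + 8*(-3 - 1*(-2)) = -24 + 8*(-3 + 2) = -24 + 8*(-1) = -24 - 8 = -32)
O(d) = (-32 + d)**2 (O(d) = (d - 32)**2 = (-32 + d)**2)
E = -3763/1225 (E = -3 - 88/(-32 - 3)**2 = -3 - 88/((-35)**2) = -3 - 88/1225 = -3763/1225 ≈ -3.0718)
(4*(-11))*(-112 + E) = (4*(-11))*(-112 - 3763/1225) = -44*(-140963/1225) = 6202372/1225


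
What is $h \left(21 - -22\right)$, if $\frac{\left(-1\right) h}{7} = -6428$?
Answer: $1934828$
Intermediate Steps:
$h = 44996$ ($h = \left(-7\right) \left(-6428\right) = 44996$)
$h \left(21 - -22\right) = 44996 \left(21 - -22\right) = 44996 \left(21 + 22\right) = 44996 \cdot 43 = 1934828$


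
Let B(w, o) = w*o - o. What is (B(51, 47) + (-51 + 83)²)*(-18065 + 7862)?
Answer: -34424922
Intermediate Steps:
B(w, o) = -o + o*w (B(w, o) = o*w - o = -o + o*w)
(B(51, 47) + (-51 + 83)²)*(-18065 + 7862) = (47*(-1 + 51) + (-51 + 83)²)*(-18065 + 7862) = (47*50 + 32²)*(-10203) = (2350 + 1024)*(-10203) = 3374*(-10203) = -34424922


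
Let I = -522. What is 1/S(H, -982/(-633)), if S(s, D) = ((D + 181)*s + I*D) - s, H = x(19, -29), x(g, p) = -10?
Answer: -633/1661824 ≈ -0.00038091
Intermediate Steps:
H = -10
S(s, D) = -s - 522*D + s*(181 + D) (S(s, D) = ((D + 181)*s - 522*D) - s = ((181 + D)*s - 522*D) - s = (s*(181 + D) - 522*D) - s = (-522*D + s*(181 + D)) - s = -s - 522*D + s*(181 + D))
1/S(H, -982/(-633)) = 1/(-(-512604)/(-633) + 180*(-10) - 982/(-633)*(-10)) = 1/(-(-512604)*(-1)/633 - 1800 - 982*(-1/633)*(-10)) = 1/(-522*982/633 - 1800 + (982/633)*(-10)) = 1/(-170868/211 - 1800 - 9820/633) = 1/(-1661824/633) = -633/1661824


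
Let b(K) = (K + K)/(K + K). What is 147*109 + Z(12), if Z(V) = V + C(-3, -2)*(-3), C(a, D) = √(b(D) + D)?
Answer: 16035 - 3*I ≈ 16035.0 - 3.0*I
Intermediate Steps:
b(K) = 1 (b(K) = (2*K)/((2*K)) = (2*K)*(1/(2*K)) = 1)
C(a, D) = √(1 + D)
Z(V) = V - 3*I (Z(V) = V + √(1 - 2)*(-3) = V + √(-1)*(-3) = V + I*(-3) = V - 3*I)
147*109 + Z(12) = 147*109 + (12 - 3*I) = 16023 + (12 - 3*I) = 16035 - 3*I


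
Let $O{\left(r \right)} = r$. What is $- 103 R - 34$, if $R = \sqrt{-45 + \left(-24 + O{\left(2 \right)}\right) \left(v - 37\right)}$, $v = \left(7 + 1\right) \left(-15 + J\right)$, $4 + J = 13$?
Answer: $-34 - 515 \sqrt{73} \approx -4434.2$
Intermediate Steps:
$J = 9$ ($J = -4 + 13 = 9$)
$v = -48$ ($v = \left(7 + 1\right) \left(-15 + 9\right) = 8 \left(-6\right) = -48$)
$R = 5 \sqrt{73}$ ($R = \sqrt{-45 + \left(-24 + 2\right) \left(-48 - 37\right)} = \sqrt{-45 - -1870} = \sqrt{-45 + 1870} = \sqrt{1825} = 5 \sqrt{73} \approx 42.72$)
$- 103 R - 34 = - 103 \cdot 5 \sqrt{73} - 34 = - 515 \sqrt{73} - 34 = -34 - 515 \sqrt{73}$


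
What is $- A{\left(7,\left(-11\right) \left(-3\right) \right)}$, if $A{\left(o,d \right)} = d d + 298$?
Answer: $-1387$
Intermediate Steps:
$A{\left(o,d \right)} = 298 + d^{2}$ ($A{\left(o,d \right)} = d^{2} + 298 = 298 + d^{2}$)
$- A{\left(7,\left(-11\right) \left(-3\right) \right)} = - (298 + \left(\left(-11\right) \left(-3\right)\right)^{2}) = - (298 + 33^{2}) = - (298 + 1089) = \left(-1\right) 1387 = -1387$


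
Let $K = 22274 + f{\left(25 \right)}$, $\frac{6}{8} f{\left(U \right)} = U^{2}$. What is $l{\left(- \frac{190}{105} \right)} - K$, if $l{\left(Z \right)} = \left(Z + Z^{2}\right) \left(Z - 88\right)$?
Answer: $- \frac{215215370}{9261} \approx -23239.0$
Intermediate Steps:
$f{\left(U \right)} = \frac{4 U^{2}}{3}$
$l{\left(Z \right)} = \left(-88 + Z\right) \left(Z + Z^{2}\right)$ ($l{\left(Z \right)} = \left(Z + Z^{2}\right) \left(-88 + Z\right) = \left(-88 + Z\right) \left(Z + Z^{2}\right)$)
$K = \frac{69322}{3}$ ($K = 22274 + \frac{4 \cdot 25^{2}}{3} = 22274 + \frac{4}{3} \cdot 625 = 22274 + \frac{2500}{3} = \frac{69322}{3} \approx 23107.0$)
$l{\left(- \frac{190}{105} \right)} - K = - \frac{190}{105} \left(-88 + \left(- \frac{190}{105}\right)^{2} - 87 \left(- \frac{190}{105}\right)\right) - \frac{69322}{3} = \left(-190\right) \frac{1}{105} \left(-88 + \left(\left(-190\right) \frac{1}{105}\right)^{2} - 87 \left(\left(-190\right) \frac{1}{105}\right)\right) - \frac{69322}{3} = - \frac{38 \left(-88 + \left(- \frac{38}{21}\right)^{2} - - \frac{1102}{7}\right)}{21} - \frac{69322}{3} = - \frac{38 \left(-88 + \frac{1444}{441} + \frac{1102}{7}\right)}{21} - \frac{69322}{3} = \left(- \frac{38}{21}\right) \frac{32062}{441} - \frac{69322}{3} = - \frac{1218356}{9261} - \frac{69322}{3} = - \frac{215215370}{9261}$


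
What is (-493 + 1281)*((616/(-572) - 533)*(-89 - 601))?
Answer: 3775047960/13 ≈ 2.9039e+8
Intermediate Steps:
(-493 + 1281)*((616/(-572) - 533)*(-89 - 601)) = 788*((616*(-1/572) - 533)*(-690)) = 788*((-14/13 - 533)*(-690)) = 788*(-6943/13*(-690)) = 788*(4790670/13) = 3775047960/13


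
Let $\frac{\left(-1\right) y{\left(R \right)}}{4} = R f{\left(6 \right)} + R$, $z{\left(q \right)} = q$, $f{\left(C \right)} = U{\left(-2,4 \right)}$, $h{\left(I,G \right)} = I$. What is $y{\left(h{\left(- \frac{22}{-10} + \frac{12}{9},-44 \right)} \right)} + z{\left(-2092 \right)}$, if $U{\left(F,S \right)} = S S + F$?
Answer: $-2304$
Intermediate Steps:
$U{\left(F,S \right)} = F + S^{2}$ ($U{\left(F,S \right)} = S^{2} + F = F + S^{2}$)
$f{\left(C \right)} = 14$ ($f{\left(C \right)} = -2 + 4^{2} = -2 + 16 = 14$)
$y{\left(R \right)} = - 60 R$ ($y{\left(R \right)} = - 4 \left(R 14 + R\right) = - 4 \left(14 R + R\right) = - 4 \cdot 15 R = - 60 R$)
$y{\left(h{\left(- \frac{22}{-10} + \frac{12}{9},-44 \right)} \right)} + z{\left(-2092 \right)} = - 60 \left(- \frac{22}{-10} + \frac{12}{9}\right) - 2092 = - 60 \left(\left(-22\right) \left(- \frac{1}{10}\right) + 12 \cdot \frac{1}{9}\right) - 2092 = - 60 \left(\frac{11}{5} + \frac{4}{3}\right) - 2092 = \left(-60\right) \frac{53}{15} - 2092 = -212 - 2092 = -2304$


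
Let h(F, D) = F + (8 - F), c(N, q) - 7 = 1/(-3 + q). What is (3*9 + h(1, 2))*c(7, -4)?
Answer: 240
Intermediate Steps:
c(N, q) = 7 + 1/(-3 + q)
h(F, D) = 8
(3*9 + h(1, 2))*c(7, -4) = (3*9 + 8)*((-20 + 7*(-4))/(-3 - 4)) = (27 + 8)*((-20 - 28)/(-7)) = 35*(-⅐*(-48)) = 35*(48/7) = 240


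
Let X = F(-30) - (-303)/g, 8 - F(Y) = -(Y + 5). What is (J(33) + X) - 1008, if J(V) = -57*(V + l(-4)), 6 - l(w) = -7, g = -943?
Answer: -3439424/943 ≈ -3647.3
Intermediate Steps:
F(Y) = 13 + Y (F(Y) = 8 - (-1)*(Y + 5) = 8 - (-1)*(5 + Y) = 8 - (-5 - Y) = 8 + (5 + Y) = 13 + Y)
l(w) = 13 (l(w) = 6 - 1*(-7) = 6 + 7 = 13)
J(V) = -741 - 57*V (J(V) = -57*(V + 13) = -57*(13 + V) = -741 - 57*V)
X = -16334/943 (X = (13 - 30) - (-303)/(-943) = -17 - (-303)*(-1)/943 = -17 - 1*303/943 = -17 - 303/943 = -16334/943 ≈ -17.321)
(J(33) + X) - 1008 = ((-741 - 57*33) - 16334/943) - 1008 = ((-741 - 1881) - 16334/943) - 1008 = (-2622 - 16334/943) - 1008 = -2488880/943 - 1008 = -3439424/943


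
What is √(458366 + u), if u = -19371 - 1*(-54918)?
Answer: √493913 ≈ 702.79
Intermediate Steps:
u = 35547 (u = -19371 + 54918 = 35547)
√(458366 + u) = √(458366 + 35547) = √493913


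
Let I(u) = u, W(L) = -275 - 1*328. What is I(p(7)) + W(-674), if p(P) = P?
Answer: -596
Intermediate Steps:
W(L) = -603 (W(L) = -275 - 328 = -603)
I(p(7)) + W(-674) = 7 - 603 = -596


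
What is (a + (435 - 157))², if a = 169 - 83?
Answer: 132496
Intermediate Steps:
a = 86
(a + (435 - 157))² = (86 + (435 - 157))² = (86 + 278)² = 364² = 132496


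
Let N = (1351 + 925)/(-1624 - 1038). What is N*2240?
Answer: -2549120/1331 ≈ -1915.2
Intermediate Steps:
N = -1138/1331 (N = 2276/(-2662) = 2276*(-1/2662) = -1138/1331 ≈ -0.85500)
N*2240 = -1138/1331*2240 = -2549120/1331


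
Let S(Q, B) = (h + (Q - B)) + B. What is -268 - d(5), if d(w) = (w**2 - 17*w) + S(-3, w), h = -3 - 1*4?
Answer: -198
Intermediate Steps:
h = -7 (h = -3 - 4 = -7)
S(Q, B) = -7 + Q (S(Q, B) = (-7 + (Q - B)) + B = (-7 + Q - B) + B = -7 + Q)
d(w) = -10 + w**2 - 17*w (d(w) = (w**2 - 17*w) + (-7 - 3) = (w**2 - 17*w) - 10 = -10 + w**2 - 17*w)
-268 - d(5) = -268 - (-10 + 5**2 - 17*5) = -268 - (-10 + 25 - 85) = -268 - 1*(-70) = -268 + 70 = -198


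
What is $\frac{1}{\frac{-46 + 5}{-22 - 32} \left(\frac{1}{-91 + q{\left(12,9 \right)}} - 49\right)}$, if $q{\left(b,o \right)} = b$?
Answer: $- \frac{2133}{79376} \approx -0.026872$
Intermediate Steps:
$\frac{1}{\frac{-46 + 5}{-22 - 32} \left(\frac{1}{-91 + q{\left(12,9 \right)}} - 49\right)} = \frac{1}{\frac{-46 + 5}{-22 - 32} \left(\frac{1}{-91 + 12} - 49\right)} = \frac{1}{- \frac{41}{-54} \left(\frac{1}{-79} - 49\right)} = \frac{1}{\left(-41\right) \left(- \frac{1}{54}\right) \left(- \frac{1}{79} - 49\right)} = \frac{1}{\frac{41}{54} \left(- \frac{3872}{79}\right)} = \frac{1}{- \frac{79376}{2133}} = - \frac{2133}{79376}$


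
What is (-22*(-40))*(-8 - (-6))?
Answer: -1760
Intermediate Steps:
(-22*(-40))*(-8 - (-6)) = 880*(-8 - 1*(-6)) = 880*(-8 + 6) = 880*(-2) = -1760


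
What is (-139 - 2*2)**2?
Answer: 20449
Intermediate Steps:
(-139 - 2*2)**2 = (-139 - 4)**2 = (-143)**2 = 20449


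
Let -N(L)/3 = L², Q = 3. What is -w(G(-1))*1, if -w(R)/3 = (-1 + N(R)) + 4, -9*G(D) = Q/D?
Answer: 8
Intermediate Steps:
N(L) = -3*L²
G(D) = -1/(3*D)
w(R) = -9 + 9*R² (w(R) = -3*((-1 - 3*R²) + 4) = -3*(3 - 3*R²) = -9 + 9*R²)
-w(G(-1))*1 = -(-9 + 9*(-⅓/(-1))²)*1 = -(-9 + 9*(-⅓*(-1))²)*1 = -(-9 + 9*(⅓)²)*1 = -(-9 + 9*(⅑))*1 = -(-9 + 1)*1 = -1*(-8)*1 = 8*1 = 8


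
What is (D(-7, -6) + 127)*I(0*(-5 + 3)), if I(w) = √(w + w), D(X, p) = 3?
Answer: 0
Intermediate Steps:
I(w) = √2*√w (I(w) = √(2*w) = √2*√w)
(D(-7, -6) + 127)*I(0*(-5 + 3)) = (3 + 127)*(√2*√(0*(-5 + 3))) = 130*(√2*√(0*(-2))) = 130*(√2*√0) = 130*(√2*0) = 130*0 = 0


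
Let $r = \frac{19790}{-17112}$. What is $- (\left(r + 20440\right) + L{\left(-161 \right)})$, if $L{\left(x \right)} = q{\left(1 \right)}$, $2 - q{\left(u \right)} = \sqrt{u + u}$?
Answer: $- \frac{174891857}{8556} + \sqrt{2} \approx -20439.0$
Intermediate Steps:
$q{\left(u \right)} = 2 - \sqrt{2} \sqrt{u}$ ($q{\left(u \right)} = 2 - \sqrt{u + u} = 2 - \sqrt{2 u} = 2 - \sqrt{2} \sqrt{u}$)
$r = - \frac{9895}{8556}$ ($r = 19790 \left(- \frac{1}{17112}\right) = - \frac{9895}{8556} \approx -1.1565$)
$L{\left(x \right)} = 2 - \sqrt{2}$ ($L{\left(x \right)} = 2 - \sqrt{2} \sqrt{1} = 2 - \sqrt{2} \cdot 1 = 2 - \sqrt{2}$)
$- (\left(r + 20440\right) + L{\left(-161 \right)}) = - (\left(- \frac{9895}{8556} + 20440\right) + \left(2 - \sqrt{2}\right)) = - (\frac{174874745}{8556} + \left(2 - \sqrt{2}\right)) = - (\frac{174891857}{8556} - \sqrt{2}) = - \frac{174891857}{8556} + \sqrt{2}$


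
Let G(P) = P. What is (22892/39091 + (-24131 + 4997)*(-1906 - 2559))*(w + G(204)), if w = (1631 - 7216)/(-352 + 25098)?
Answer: 86807394194923717/4986319 ≈ 1.7409e+10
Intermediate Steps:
w = -5585/24746 ≈ -0.22569
(22892/39091 + (-24131 + 4997)*(-1906 - 2559))*(w + G(204)) = (22892/39091 + (-24131 + 4997)*(-1906 - 2559))*(-5585/24746 + 204) = (22892*(1/39091) - 19134*(-4465))*(5042599/24746) = (236/403 + 85433310)*(5042599/24746) = (34429624166/403)*(5042599/24746) = 86807394194923717/4986319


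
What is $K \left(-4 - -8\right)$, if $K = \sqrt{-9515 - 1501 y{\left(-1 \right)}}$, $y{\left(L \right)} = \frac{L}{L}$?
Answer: $72 i \sqrt{34} \approx 419.83 i$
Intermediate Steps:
$y{\left(L \right)} = 1$
$K = 18 i \sqrt{34}$ ($K = \sqrt{-9515 - 1501} = \sqrt{-11016} = 18 i \sqrt{34} \approx 104.96 i$)
$K \left(-4 - -8\right) = 18 i \sqrt{34} \left(-4 - -8\right) = 18 i \sqrt{34} \left(-4 + 8\right) = 18 i \sqrt{34} \cdot 4 = 72 i \sqrt{34}$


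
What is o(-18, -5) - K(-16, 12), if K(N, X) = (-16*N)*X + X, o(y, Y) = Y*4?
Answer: -3104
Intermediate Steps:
o(y, Y) = 4*Y
K(N, X) = X - 16*N*X (K(N, X) = -16*N*X + X = X - 16*N*X)
o(-18, -5) - K(-16, 12) = 4*(-5) - 12*(1 - 16*(-16)) = -20 - 12*(1 + 256) = -20 - 12*257 = -20 - 1*3084 = -20 - 3084 = -3104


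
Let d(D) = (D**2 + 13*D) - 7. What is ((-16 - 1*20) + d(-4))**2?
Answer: 6241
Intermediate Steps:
d(D) = -7 + D**2 + 13*D
((-16 - 1*20) + d(-4))**2 = ((-16 - 1*20) + (-7 + (-4)**2 + 13*(-4)))**2 = ((-16 - 20) + (-7 + 16 - 52))**2 = (-36 - 43)**2 = (-79)**2 = 6241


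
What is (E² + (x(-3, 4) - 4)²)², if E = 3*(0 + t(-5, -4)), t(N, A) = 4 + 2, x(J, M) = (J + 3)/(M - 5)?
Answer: 115600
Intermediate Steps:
x(J, M) = (3 + J)/(-5 + M)
t(N, A) = 6
E = 18 (E = 3*(0 + 6) = 3*6 = 18)
(E² + (x(-3, 4) - 4)²)² = (18² + ((3 - 3)/(-5 + 4) - 4)²)² = (324 + (0/(-1) - 4)²)² = (324 + (-1*0 - 4)²)² = (324 + (0 - 4)²)² = (324 + (-4)²)² = (324 + 16)² = 340² = 115600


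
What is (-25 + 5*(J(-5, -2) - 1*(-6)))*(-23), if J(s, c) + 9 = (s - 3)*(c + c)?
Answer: -2760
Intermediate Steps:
J(s, c) = -9 + 2*c*(-3 + s) (J(s, c) = -9 + (s - 3)*(c + c) = -9 + (-3 + s)*(2*c) = -9 + 2*c*(-3 + s))
(-25 + 5*(J(-5, -2) - 1*(-6)))*(-23) = (-25 + 5*((-9 - 6*(-2) + 2*(-2)*(-5)) - 1*(-6)))*(-23) = (-25 + 5*((-9 + 12 + 20) + 6))*(-23) = (-25 + 5*(23 + 6))*(-23) = (-25 + 5*29)*(-23) = (-25 + 145)*(-23) = 120*(-23) = -2760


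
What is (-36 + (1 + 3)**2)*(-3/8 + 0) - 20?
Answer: -25/2 ≈ -12.500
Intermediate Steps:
(-36 + (1 + 3)**2)*(-3/8 + 0) - 20 = (-36 + 4**2)*((1/8)*(-3) + 0) - 20 = (-36 + 16)*(-3/8 + 0) - 20 = -20*(-3/8) - 20 = 15/2 - 20 = -25/2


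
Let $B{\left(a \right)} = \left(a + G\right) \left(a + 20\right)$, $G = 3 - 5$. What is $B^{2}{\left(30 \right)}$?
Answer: $1960000$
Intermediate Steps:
$G = -2$
$B{\left(a \right)} = \left(-2 + a\right) \left(20 + a\right)$ ($B{\left(a \right)} = \left(a - 2\right) \left(a + 20\right) = \left(-2 + a\right) \left(20 + a\right)$)
$B^{2}{\left(30 \right)} = \left(-40 + 30^{2} + 18 \cdot 30\right)^{2} = \left(-40 + 900 + 540\right)^{2} = 1400^{2} = 1960000$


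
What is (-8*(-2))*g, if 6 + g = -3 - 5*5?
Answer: -544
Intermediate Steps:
g = -34 (g = -6 + (-3 - 5*5) = -6 + (-3 - 25) = -6 - 28 = -34)
(-8*(-2))*g = -8*(-2)*(-34) = 16*(-34) = -544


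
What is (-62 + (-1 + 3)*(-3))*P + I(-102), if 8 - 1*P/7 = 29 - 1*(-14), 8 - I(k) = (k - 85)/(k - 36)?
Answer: 2299997/138 ≈ 16667.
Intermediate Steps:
I(k) = 8 - (-85 + k)/(-36 + k) (I(k) = 8 - (k - 85)/(k - 36) = 8 - (-85 + k)/(-36 + k))
P = -245 (P = 56 - 7*(29 - 1*(-14)) = 56 - 7*(29 + 14) = 56 - 7*43 = 56 - 301 = -245)
(-62 + (-1 + 3)*(-3))*P + I(-102) = (-62 + (-1 + 3)*(-3))*(-245) + 7*(-29 - 102)/(-36 - 102) = (-62 + 2*(-3))*(-245) + 7*(-131)/(-138) = (-62 - 6)*(-245) + 7*(-1/138)*(-131) = -68*(-245) + 917/138 = 16660 + 917/138 = 2299997/138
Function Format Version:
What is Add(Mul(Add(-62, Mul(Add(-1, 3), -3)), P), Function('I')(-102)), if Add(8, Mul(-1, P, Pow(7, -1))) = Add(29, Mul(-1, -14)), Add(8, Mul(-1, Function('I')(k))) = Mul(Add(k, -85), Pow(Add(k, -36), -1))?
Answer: Rational(2299997, 138) ≈ 16667.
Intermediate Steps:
Function('I')(k) = Add(8, Mul(-1, Pow(Add(-36, k), -1), Add(-85, k))) (Function('I')(k) = Add(8, Mul(-1, Mul(Add(k, -85), Pow(Add(k, -36), -1)))) = Add(8, Mul(-1, Mul(Add(-85, k), Pow(Add(-36, k), -1)))) = Add(8, Mul(-1, Mul(Pow(Add(-36, k), -1), Add(-85, k)))) = Add(8, Mul(-1, Pow(Add(-36, k), -1), Add(-85, k))))
P = -245 (P = Add(56, Mul(-7, Add(29, Mul(-1, -14)))) = Add(56, Mul(-7, Add(29, 14))) = Add(56, Mul(-7, 43)) = Add(56, -301) = -245)
Add(Mul(Add(-62, Mul(Add(-1, 3), -3)), P), Function('I')(-102)) = Add(Mul(Add(-62, Mul(Add(-1, 3), -3)), -245), Mul(7, Pow(Add(-36, -102), -1), Add(-29, -102))) = Add(Mul(Add(-62, Mul(2, -3)), -245), Mul(7, Pow(-138, -1), -131)) = Add(Mul(Add(-62, -6), -245), Mul(7, Rational(-1, 138), -131)) = Add(Mul(-68, -245), Rational(917, 138)) = Add(16660, Rational(917, 138)) = Rational(2299997, 138)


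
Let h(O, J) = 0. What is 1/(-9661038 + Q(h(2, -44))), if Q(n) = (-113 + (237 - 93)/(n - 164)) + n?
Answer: -41/396107227 ≈ -1.0351e-7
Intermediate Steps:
Q(n) = -113 + n + 144/(-164 + n) (Q(n) = (-113 + 144/(-164 + n)) + n = -113 + n + 144/(-164 + n))
1/(-9661038 + Q(h(2, -44))) = 1/(-9661038 + (18676 + 0**2 - 277*0)/(-164 + 0)) = 1/(-9661038 + (18676 + 0 + 0)/(-164)) = 1/(-9661038 - 1/164*18676) = 1/(-9661038 - 4669/41) = 1/(-396107227/41) = -41/396107227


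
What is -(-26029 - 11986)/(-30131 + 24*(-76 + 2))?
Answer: -38015/31907 ≈ -1.1914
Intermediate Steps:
-(-26029 - 11986)/(-30131 + 24*(-76 + 2)) = -(-38015)/(-30131 + 24*(-74)) = -(-38015)/(-30131 - 1776) = -(-38015)/(-31907) = -(-38015)*(-1)/31907 = -1*38015/31907 = -38015/31907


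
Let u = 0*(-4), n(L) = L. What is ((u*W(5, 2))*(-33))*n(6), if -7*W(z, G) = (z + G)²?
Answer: 0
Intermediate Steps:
u = 0
W(z, G) = -(G + z)²/7 (W(z, G) = -(z + G)²/7 = -(G + z)²/7)
((u*W(5, 2))*(-33))*n(6) = ((0*(-(2 + 5)²/7))*(-33))*6 = ((0*(-⅐*7²))*(-33))*6 = ((0*(-⅐*49))*(-33))*6 = ((0*(-7))*(-33))*6 = (0*(-33))*6 = 0*6 = 0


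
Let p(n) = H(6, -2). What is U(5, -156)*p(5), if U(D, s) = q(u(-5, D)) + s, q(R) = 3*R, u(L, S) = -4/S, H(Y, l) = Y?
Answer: -4752/5 ≈ -950.40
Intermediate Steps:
p(n) = 6
U(D, s) = s - 12/D (U(D, s) = 3*(-4/D) + s = -12/D + s = s - 12/D)
U(5, -156)*p(5) = (-156 - 12/5)*6 = -792/5*6 = -4752/5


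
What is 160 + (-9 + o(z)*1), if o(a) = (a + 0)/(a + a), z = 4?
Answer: 303/2 ≈ 151.50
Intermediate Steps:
o(a) = 1/2 (o(a) = a/((2*a)) = a*(1/(2*a)) = 1/2)
160 + (-9 + o(z)*1) = 160 + (-9 + (1/2)*1) = 160 + (-9 + 1/2) = 160 - 17/2 = 303/2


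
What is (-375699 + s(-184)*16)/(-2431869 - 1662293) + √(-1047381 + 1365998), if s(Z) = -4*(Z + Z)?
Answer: 12143/141178 + √318617 ≈ 564.55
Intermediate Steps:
s(Z) = -8*Z
(-375699 + s(-184)*16)/(-2431869 - 1662293) + √(-1047381 + 1365998) = (-375699 - 8*(-184)*16)/(-2431869 - 1662293) + √(-1047381 + 1365998) = (-375699 + 1472*16)/(-4094162) + √318617 = (-375699 + 23552)*(-1/4094162) + √318617 = -352147*(-1/4094162) + √318617 = 12143/141178 + √318617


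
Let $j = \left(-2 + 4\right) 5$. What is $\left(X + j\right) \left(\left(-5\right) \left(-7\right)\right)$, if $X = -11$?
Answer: $-35$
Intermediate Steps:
$j = 10$ ($j = 2 \cdot 5 = 10$)
$\left(X + j\right) \left(\left(-5\right) \left(-7\right)\right) = \left(-11 + 10\right) \left(\left(-5\right) \left(-7\right)\right) = \left(-1\right) 35 = -35$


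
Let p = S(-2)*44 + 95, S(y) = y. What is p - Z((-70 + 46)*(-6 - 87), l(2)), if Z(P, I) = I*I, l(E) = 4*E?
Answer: -57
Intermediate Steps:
Z(P, I) = I²
p = 7 (p = -2*44 + 95 = -88 + 95 = 7)
p - Z((-70 + 46)*(-6 - 87), l(2)) = 7 - (4*2)² = 7 - 1*8² = 7 - 1*64 = 7 - 64 = -57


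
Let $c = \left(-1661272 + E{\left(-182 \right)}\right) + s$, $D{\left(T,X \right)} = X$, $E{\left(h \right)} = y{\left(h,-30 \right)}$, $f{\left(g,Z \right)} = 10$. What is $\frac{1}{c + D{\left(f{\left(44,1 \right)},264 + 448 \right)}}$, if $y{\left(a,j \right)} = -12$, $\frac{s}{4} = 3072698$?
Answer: $\frac{1}{10630220} \approx 9.4071 \cdot 10^{-8}$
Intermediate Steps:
$s = 12290792$ ($s = 4 \cdot 3072698 = 12290792$)
$E{\left(h \right)} = -12$
$c = 10629508$ ($c = \left(-1661272 - 12\right) + 12290792 = -1661284 + 12290792 = 10629508$)
$\frac{1}{c + D{\left(f{\left(44,1 \right)},264 + 448 \right)}} = \frac{1}{10629508 + \left(264 + 448\right)} = \frac{1}{10629508 + 712} = \frac{1}{10630220}$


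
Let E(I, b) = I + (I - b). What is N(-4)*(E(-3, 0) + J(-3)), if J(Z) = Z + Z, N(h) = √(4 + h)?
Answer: 0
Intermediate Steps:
E(I, b) = -b + 2*I
J(Z) = 2*Z
N(-4)*(E(-3, 0) + J(-3)) = √(4 - 4)*((-1*0 + 2*(-3)) + 2*(-3)) = √0*((0 - 6) - 6) = 0*(-6 - 6) = 0*(-12) = 0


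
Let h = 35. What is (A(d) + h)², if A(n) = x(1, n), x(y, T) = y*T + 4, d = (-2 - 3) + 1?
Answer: 1225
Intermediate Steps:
d = -4 (d = -5 + 1 = -4)
x(y, T) = 4 + T*y (x(y, T) = T*y + 4 = 4 + T*y)
A(n) = 4 + n (A(n) = 4 + n*1 = 4 + n)
(A(d) + h)² = ((4 - 4) + 35)² = (0 + 35)² = 35² = 1225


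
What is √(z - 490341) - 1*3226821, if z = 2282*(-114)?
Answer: -3226821 + I*√750489 ≈ -3.2268e+6 + 866.31*I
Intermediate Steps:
z = -260148
√(z - 490341) - 1*3226821 = √(-260148 - 490341) - 1*3226821 = √(-750489) - 3226821 = I*√750489 - 3226821 = -3226821 + I*√750489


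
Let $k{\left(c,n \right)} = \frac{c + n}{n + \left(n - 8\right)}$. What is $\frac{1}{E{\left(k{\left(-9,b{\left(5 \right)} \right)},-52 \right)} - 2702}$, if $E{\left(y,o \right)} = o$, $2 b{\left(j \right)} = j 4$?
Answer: $- \frac{1}{2754} \approx -0.00036311$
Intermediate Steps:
$b{\left(j \right)} = 2 j$ ($b{\left(j \right)} = \frac{j 4}{2} = \frac{4 j}{2} = 2 j$)
$k{\left(c,n \right)} = \frac{c + n}{-8 + 2 n}$ ($k{\left(c,n \right)} = \frac{c + n}{n + \left(-8 + n\right)} = \frac{c + n}{-8 + 2 n}$)
$\frac{1}{E{\left(k{\left(-9,b{\left(5 \right)} \right)},-52 \right)} - 2702} = \frac{1}{-52 - 2702} = \frac{1}{-2754} = - \frac{1}{2754}$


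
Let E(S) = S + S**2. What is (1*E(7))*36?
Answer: 2016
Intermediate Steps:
(1*E(7))*36 = (1*(7*(1 + 7)))*36 = (1*(7*8))*36 = (1*56)*36 = 56*36 = 2016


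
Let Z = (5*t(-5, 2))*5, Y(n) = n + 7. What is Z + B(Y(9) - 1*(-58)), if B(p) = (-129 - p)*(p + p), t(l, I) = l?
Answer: -30169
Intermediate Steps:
Y(n) = 7 + n
Z = -125 (Z = (5*(-5))*5 = -25*5 = -125)
B(p) = 2*p*(-129 - p) (B(p) = (-129 - p)*(2*p) = 2*p*(-129 - p))
Z + B(Y(9) - 1*(-58)) = -125 - 2*((7 + 9) - 1*(-58))*(129 + ((7 + 9) - 1*(-58))) = -125 - 2*(16 + 58)*(129 + (16 + 58)) = -125 - 2*74*(129 + 74) = -125 - 2*74*203 = -125 - 30044 = -30169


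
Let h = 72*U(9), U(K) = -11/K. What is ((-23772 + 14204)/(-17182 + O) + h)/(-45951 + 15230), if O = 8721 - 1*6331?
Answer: 161516/56803129 ≈ 0.0028434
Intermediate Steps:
O = 2390 (O = 8721 - 6331 = 2390)
h = -88 (h = 72*(-11/9) = -88)
((-23772 + 14204)/(-17182 + O) + h)/(-45951 + 15230) = ((-23772 + 14204)/(-17182 + 2390) - 88)/(-45951 + 15230) = (-9568/(-14792) - 88)/(-30721) = (-9568*(-1/14792) - 88)*(-1/30721) = (1196/1849 - 88)*(-1/30721) = -161516/1849*(-1/30721) = 161516/56803129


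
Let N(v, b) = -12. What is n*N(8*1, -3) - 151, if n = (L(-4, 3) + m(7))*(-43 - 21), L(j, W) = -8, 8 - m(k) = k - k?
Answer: -151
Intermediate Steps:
m(k) = 8 (m(k) = 8 - (k - k) = 8 - 1*0 = 8 + 0 = 8)
n = 0 (n = (-8 + 8)*(-43 - 21) = 0*(-64) = 0)
n*N(8*1, -3) - 151 = 0*(-12) - 151 = 0 - 151 = -151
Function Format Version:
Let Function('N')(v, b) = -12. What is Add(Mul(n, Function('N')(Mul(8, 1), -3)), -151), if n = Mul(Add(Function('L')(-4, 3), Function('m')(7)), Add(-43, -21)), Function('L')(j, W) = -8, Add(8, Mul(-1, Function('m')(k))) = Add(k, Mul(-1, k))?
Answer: -151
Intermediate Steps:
Function('m')(k) = 8 (Function('m')(k) = Add(8, Mul(-1, Add(k, Mul(-1, k)))) = Add(8, Mul(-1, 0)) = Add(8, 0) = 8)
n = 0 (n = Mul(Add(-8, 8), Add(-43, -21)) = Mul(0, -64) = 0)
Add(Mul(n, Function('N')(Mul(8, 1), -3)), -151) = Add(Mul(0, -12), -151) = Add(0, -151) = -151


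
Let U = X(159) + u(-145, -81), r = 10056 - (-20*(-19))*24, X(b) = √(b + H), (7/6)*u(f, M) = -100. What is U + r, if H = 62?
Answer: 5952/7 + √221 ≈ 865.15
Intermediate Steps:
u(f, M) = -600/7 (u(f, M) = (6/7)*(-100) = -600/7)
X(b) = √(62 + b) (X(b) = √(b + 62) = √(62 + b))
r = 936 (r = 10056 - 380*24 = 10056 - 1*9120 = 10056 - 9120 = 936)
U = -600/7 + √221 (U = √(62 + 159) - 600/7 = √221 - 600/7 = -600/7 + √221 ≈ -70.848)
U + r = (-600/7 + √221) + 936 = 5952/7 + √221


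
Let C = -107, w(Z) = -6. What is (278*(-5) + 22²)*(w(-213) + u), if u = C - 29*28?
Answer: 838050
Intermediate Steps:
u = -919 (u = -107 - 29*28 = -107 - 812 = -919)
(278*(-5) + 22²)*(w(-213) + u) = (278*(-5) + 22²)*(-6 - 919) = (-1390 + 484)*(-925) = -906*(-925) = 838050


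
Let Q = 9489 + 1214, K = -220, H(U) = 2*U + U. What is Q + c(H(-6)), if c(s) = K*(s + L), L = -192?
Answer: 56903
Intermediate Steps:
H(U) = 3*U
c(s) = 42240 - 220*s (c(s) = -220*(s - 192) = -220*(-192 + s) = 42240 - 220*s)
Q = 10703
Q + c(H(-6)) = 10703 + (42240 - 660*(-6)) = 10703 + (42240 - 220*(-18)) = 10703 + (42240 + 3960) = 10703 + 46200 = 56903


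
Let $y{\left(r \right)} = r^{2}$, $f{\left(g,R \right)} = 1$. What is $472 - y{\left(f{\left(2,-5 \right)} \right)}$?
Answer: $471$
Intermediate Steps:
$472 - y{\left(f{\left(2,-5 \right)} \right)} = 472 - 1^{2} = 472 - 1 = 471$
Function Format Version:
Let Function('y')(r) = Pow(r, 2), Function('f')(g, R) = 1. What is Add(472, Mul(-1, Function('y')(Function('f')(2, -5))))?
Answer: 471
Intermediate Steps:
Add(472, Mul(-1, Function('y')(Function('f')(2, -5)))) = Add(472, Mul(-1, Pow(1, 2))) = Add(472, Mul(-1, 1)) = Add(472, -1) = 471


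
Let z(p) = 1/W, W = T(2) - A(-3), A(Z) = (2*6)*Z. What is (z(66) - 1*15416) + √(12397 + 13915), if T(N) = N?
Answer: -585807/38 + 2*√6578 ≈ -15254.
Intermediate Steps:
A(Z) = 12*Z
W = 38 (W = 2 - 12*(-3) = 2 - 1*(-36) = 2 + 36 = 38)
z(p) = 1/38
(z(66) - 1*15416) + √(12397 + 13915) = (1/38 - 1*15416) + √(12397 + 13915) = (1/38 - 15416) + √26312 = -585807/38 + 2*√6578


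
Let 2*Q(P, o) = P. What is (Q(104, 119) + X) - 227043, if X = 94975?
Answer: -132016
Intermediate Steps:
Q(P, o) = P/2
(Q(104, 119) + X) - 227043 = ((½)*104 + 94975) - 227043 = (52 + 94975) - 227043 = 95027 - 227043 = -132016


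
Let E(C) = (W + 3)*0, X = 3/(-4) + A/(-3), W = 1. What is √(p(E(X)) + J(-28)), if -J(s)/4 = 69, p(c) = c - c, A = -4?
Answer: 2*I*√69 ≈ 16.613*I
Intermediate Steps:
X = 7/12 (X = 3/(-4) - 4/(-3) = 3*(-¼) - 4*(-⅓) = -¾ + 4/3 = 7/12 ≈ 0.58333)
E(C) = 0 (E(C) = (1 + 3)*0 = 4*0 = 0)
p(c) = 0
J(s) = -276 (J(s) = -4*69 = -276)
√(p(E(X)) + J(-28)) = √(0 - 276) = √(-276) = 2*I*√69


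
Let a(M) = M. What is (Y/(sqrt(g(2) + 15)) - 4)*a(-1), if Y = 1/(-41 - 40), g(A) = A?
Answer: 4 + sqrt(17)/1377 ≈ 4.0030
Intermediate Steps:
Y = -1/81 (Y = 1/(-81) = -1/81 ≈ -0.012346)
(Y/(sqrt(g(2) + 15)) - 4)*a(-1) = (-1/(81*sqrt(2 + 15)) - 4)*(-1) = (-sqrt(17)/17/81 - 4)*(-1) = (-sqrt(17)/1377 - 4)*(-1) = (-4 - sqrt(17)/1377)*(-1) = 4 + sqrt(17)/1377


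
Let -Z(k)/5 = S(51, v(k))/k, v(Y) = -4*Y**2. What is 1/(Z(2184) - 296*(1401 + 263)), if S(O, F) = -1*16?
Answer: -273/134464502 ≈ -2.0303e-6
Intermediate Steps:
S(O, F) = -16
Z(k) = 80/k (Z(k) = -(-80)/k = 80/k)
1/(Z(2184) - 296*(1401 + 263)) = 1/(80/2184 - 296*(1401 + 263)) = 1/(80*(1/2184) - 296*1664) = 1/(10/273 - 492544) = 1/(-134464502/273) = -273/134464502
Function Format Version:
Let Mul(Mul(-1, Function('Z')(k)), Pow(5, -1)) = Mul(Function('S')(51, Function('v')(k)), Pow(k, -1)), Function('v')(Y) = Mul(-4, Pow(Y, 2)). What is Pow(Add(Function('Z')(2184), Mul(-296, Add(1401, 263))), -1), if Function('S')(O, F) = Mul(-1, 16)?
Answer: Rational(-273, 134464502) ≈ -2.0303e-6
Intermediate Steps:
Function('S')(O, F) = -16
Function('Z')(k) = Mul(80, Pow(k, -1)) (Function('Z')(k) = Mul(-5, Mul(-16, Pow(k, -1))) = Mul(80, Pow(k, -1)))
Pow(Add(Function('Z')(2184), Mul(-296, Add(1401, 263))), -1) = Pow(Add(Mul(80, Pow(2184, -1)), Mul(-296, Add(1401, 263))), -1) = Pow(Add(Mul(80, Rational(1, 2184)), Mul(-296, 1664)), -1) = Pow(Add(Rational(10, 273), -492544), -1) = Pow(Rational(-134464502, 273), -1) = Rational(-273, 134464502)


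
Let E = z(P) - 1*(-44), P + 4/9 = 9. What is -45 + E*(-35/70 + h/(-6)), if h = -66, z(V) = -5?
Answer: 729/2 ≈ 364.50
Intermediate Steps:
P = 77/9 (P = -4/9 + 9 = 77/9 ≈ 8.5556)
E = 39 (E = -5 - 1*(-44) = -5 + 44 = 39)
-45 + E*(-35/70 + h/(-6)) = -45 + 39*(-35/70 - 66/(-6)) = -45 + 39*(-35*1/70 - 66*(-1/6)) = -45 + 39*(-1/2 + 11) = -45 + 39*(21/2) = -45 + 819/2 = 729/2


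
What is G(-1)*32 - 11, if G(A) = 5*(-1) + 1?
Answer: -139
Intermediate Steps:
G(A) = -4 (G(A) = -5 + 1 = -4)
G(-1)*32 - 11 = -4*32 - 11 = -128 - 11 = -139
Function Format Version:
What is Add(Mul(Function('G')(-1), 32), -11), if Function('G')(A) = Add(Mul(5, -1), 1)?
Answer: -139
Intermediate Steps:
Function('G')(A) = -4 (Function('G')(A) = Add(-5, 1) = -4)
Add(Mul(Function('G')(-1), 32), -11) = Add(Mul(-4, 32), -11) = Add(-128, -11) = -139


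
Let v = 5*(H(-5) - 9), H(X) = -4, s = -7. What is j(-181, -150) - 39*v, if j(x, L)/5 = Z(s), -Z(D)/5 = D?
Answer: 2710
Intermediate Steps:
v = -65 (v = 5*(-4 - 9) = 5*(-13) = -65)
Z(D) = -5*D
j(x, L) = 175 (j(x, L) = 5*(-5*(-7)) = 5*35 = 175)
j(-181, -150) - 39*v = 175 - 39*(-65) = 175 + 2535 = 2710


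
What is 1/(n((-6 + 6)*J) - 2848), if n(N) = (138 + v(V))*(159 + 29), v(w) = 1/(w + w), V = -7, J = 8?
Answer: 7/161578 ≈ 4.3323e-5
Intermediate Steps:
v(w) = 1/(2*w)
n(N) = 181514/7 (n(N) = (138 + (½)/(-7))*(159 + 29) = (138 + (½)*(-⅐))*188 = (138 - 1/14)*188 = (1931/14)*188 = 181514/7)
1/(n((-6 + 6)*J) - 2848) = 1/(181514/7 - 2848) = 1/(161578/7) = 7/161578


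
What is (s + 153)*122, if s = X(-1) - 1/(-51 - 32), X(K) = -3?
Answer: 1519022/83 ≈ 18301.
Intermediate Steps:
s = -248/83 (s = -3 - 1/(-51 - 32) = -3 - 1/(-83) = -3 - 1*(-1/83) = -3 + 1/83 = -248/83 ≈ -2.9880)
(s + 153)*122 = (-248/83 + 153)*122 = (12451/83)*122 = 1519022/83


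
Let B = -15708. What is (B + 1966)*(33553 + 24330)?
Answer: -795428186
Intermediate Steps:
(B + 1966)*(33553 + 24330) = (-15708 + 1966)*(33553 + 24330) = -13742*57883 = -795428186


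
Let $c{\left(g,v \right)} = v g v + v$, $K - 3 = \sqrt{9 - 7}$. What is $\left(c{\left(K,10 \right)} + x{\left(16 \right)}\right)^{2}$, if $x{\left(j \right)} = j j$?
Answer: $340356 + 113200 \sqrt{2} \approx 5.0045 \cdot 10^{5}$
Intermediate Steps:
$x{\left(j \right)} = j^{2}$
$K = 3 + \sqrt{2}$ ($K = 3 + \sqrt{9 - 7} = 3 + \sqrt{2} \approx 4.4142$)
$c{\left(g,v \right)} = v + g v^{2}$ ($c{\left(g,v \right)} = g v v + v = g v^{2} + v = v + g v^{2}$)
$\left(c{\left(K,10 \right)} + x{\left(16 \right)}\right)^{2} = \left(10 \left(1 + \left(3 + \sqrt{2}\right) 10\right) + 16^{2}\right)^{2} = \left(10 \left(1 + \left(30 + 10 \sqrt{2}\right)\right) + 256\right)^{2} = \left(10 \left(31 + 10 \sqrt{2}\right) + 256\right)^{2} = \left(\left(310 + 100 \sqrt{2}\right) + 256\right)^{2} = \left(566 + 100 \sqrt{2}\right)^{2}$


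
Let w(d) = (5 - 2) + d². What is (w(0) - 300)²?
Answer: 88209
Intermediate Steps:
w(d) = 3 + d²
(w(0) - 300)² = ((3 + 0²) - 300)² = ((3 + 0) - 300)² = (3 - 300)² = (-297)² = 88209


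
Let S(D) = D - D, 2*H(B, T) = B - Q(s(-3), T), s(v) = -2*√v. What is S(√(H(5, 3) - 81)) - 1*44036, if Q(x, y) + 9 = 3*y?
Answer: -44036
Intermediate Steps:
Q(x, y) = -9 + 3*y
H(B, T) = 9/2 + B/2 - 3*T/2 (H(B, T) = (B - (-9 + 3*T))/2 = (B + (9 - 3*T))/2 = (9 + B - 3*T)/2 = 9/2 + B/2 - 3*T/2)
S(D) = 0
S(√(H(5, 3) - 81)) - 1*44036 = 0 - 1*44036 = 0 - 44036 = -44036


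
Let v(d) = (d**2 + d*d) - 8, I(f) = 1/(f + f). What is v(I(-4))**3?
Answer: -16581375/32768 ≈ -506.02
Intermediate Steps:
I(f) = 1/(2*f)
v(d) = -8 + 2*d**2 (v(d) = (d**2 + d**2) - 8 = 2*d**2 - 8 = -8 + 2*d**2)
v(I(-4))**3 = (-8 + 2*((1/2)/(-4))**2)**3 = (-8 + 2*((1/2)*(-1/4))**2)**3 = (-8 + 2*(-1/8)**2)**3 = (-8 + 2*(1/64))**3 = (-8 + 1/32)**3 = (-255/32)**3 = -16581375/32768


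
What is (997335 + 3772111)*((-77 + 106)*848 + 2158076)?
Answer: 10410117161928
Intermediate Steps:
(997335 + 3772111)*((-77 + 106)*848 + 2158076) = 4769446*(29*848 + 2158076) = 4769446*(24592 + 2158076) = 4769446*2182668 = 10410117161928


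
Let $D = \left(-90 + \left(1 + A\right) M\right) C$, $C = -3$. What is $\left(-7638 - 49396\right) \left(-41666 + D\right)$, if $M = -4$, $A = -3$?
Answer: $2362348280$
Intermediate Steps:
$D = 246$ ($D = \left(-90 + \left(1 - 3\right) \left(-4\right)\right) \left(-3\right) = \left(-90 - -8\right) \left(-3\right) = \left(-90 + 8\right) \left(-3\right) = \left(-82\right) \left(-3\right) = 246$)
$\left(-7638 - 49396\right) \left(-41666 + D\right) = \left(-7638 - 49396\right) \left(-41666 + 246\right) = \left(-57034\right) \left(-41420\right) = 2362348280$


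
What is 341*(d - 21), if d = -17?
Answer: -12958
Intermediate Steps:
341*(d - 21) = 341*(-17 - 21) = 341*(-38) = -12958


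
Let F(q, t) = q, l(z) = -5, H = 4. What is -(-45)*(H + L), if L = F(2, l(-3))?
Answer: 270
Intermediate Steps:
L = 2
-(-45)*(H + L) = -(-45)*(4 + 2) = -(-45)*6 = -15*(-18) = 270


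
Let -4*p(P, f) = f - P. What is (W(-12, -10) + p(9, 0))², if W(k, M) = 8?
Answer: 1681/16 ≈ 105.06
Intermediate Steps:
p(P, f) = -f/4 + P/4 (p(P, f) = -(f - P)/4 = -f/4 + P/4)
(W(-12, -10) + p(9, 0))² = (8 + (-¼*0 + (¼)*9))² = (8 + (0 + 9/4))² = (8 + 9/4)² = (41/4)² = 1681/16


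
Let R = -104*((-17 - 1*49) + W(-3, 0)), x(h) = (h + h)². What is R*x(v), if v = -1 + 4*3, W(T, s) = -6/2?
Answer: 3473184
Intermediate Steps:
W(T, s) = -3 (W(T, s) = -6*½ = -3)
v = 11 (v = -1 + 12 = 11)
x(h) = 4*h² (x(h) = (2*h)² = 4*h²)
R = 7176 (R = -104*((-17 - 1*49) - 3) = -104*((-17 - 49) - 3) = -104*(-66 - 3) = -104*(-69) = 7176)
R*x(v) = 7176*(4*11²) = 7176*(4*121) = 7176*484 = 3473184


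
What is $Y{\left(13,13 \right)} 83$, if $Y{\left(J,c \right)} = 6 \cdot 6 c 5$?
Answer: $194220$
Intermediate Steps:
$Y{\left(J,c \right)} = 180 c$ ($Y{\left(J,c \right)} = 36 \cdot 5 c = 180 c$)
$Y{\left(13,13 \right)} 83 = 180 \cdot 13 \cdot 83 = 2340 \cdot 83 = 194220$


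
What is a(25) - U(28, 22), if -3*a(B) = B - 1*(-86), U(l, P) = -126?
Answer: 89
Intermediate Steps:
a(B) = -86/3 - B/3 (a(B) = -(B - 1*(-86))/3 = -(B + 86)/3 = -(86 + B)/3 = -86/3 - B/3)
a(25) - U(28, 22) = (-86/3 - ⅓*25) - 1*(-126) = (-86/3 - 25/3) + 126 = -37 + 126 = 89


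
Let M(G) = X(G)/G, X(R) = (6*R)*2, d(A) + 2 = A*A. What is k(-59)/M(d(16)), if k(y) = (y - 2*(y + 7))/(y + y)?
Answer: -15/472 ≈ -0.031780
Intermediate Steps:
d(A) = -2 + A**2 (d(A) = -2 + A*A = -2 + A**2)
X(R) = 12*R
M(G) = 12 (M(G) = (12*G)/G = 12)
k(y) = (-14 - y)/(2*y) (k(y) = (y - 2*(7 + y))/((2*y)) = (y + (-14 - 2*y))*(1/(2*y)) = (-14 - y)*(1/(2*y)) = (-14 - y)/(2*y))
k(-59)/M(d(16)) = ((1/2)*(-14 - 1*(-59))/(-59))/12 = ((1/2)*(-1/59)*(-14 + 59))*(1/12) = ((1/2)*(-1/59)*45)*(1/12) = -45/118*1/12 = -15/472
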